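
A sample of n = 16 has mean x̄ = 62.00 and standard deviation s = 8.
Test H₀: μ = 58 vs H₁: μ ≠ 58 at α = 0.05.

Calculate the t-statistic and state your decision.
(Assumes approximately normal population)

Answer: t = 2.0000, fail to reject H₀

Derivation:
df = n - 1 = 15
SE = s/√n = 8/√16 = 2.0000
t = (x̄ - μ₀)/SE = (62.00 - 58)/2.0000 = 2.0000
Critical value: t_{0.025,15} = ±2.131
p-value ≈ 0.0639
Decision: fail to reject H₀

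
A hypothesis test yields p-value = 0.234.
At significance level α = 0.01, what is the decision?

Answer: fail to reject H₀

Derivation:
Compare p-value to α:
0.234 ≥ 0.01
Decision: fail to reject H₀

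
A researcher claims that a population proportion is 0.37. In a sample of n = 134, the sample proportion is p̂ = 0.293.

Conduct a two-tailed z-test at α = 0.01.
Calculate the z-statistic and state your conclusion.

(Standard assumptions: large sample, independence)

H₀: p = 0.37, H₁: p ≠ 0.37
Standard error: SE = √(p₀(1-p₀)/n) = √(0.37×0.63/134) = 0.041708
z-statistic: z = (p̂ - p₀)/SE = (0.293 - 0.37)/0.041708 = -1.8462
Critical value: z_0.005 = ±2.576
p-value = 0.0649
Decision: fail to reject H₀ at α = 0.01

Answer: z = -1.8462, fail to reject H₀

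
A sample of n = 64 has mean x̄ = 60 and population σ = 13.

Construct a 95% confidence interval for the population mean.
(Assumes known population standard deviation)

Answer: (56.8150, 63.1850)

Derivation:
Confidence level: 95%, α = 0.05
z_0.025 = 1.960
SE = σ/√n = 13/√64 = 1.6250
Margin of error = 1.960 × 1.6250 = 3.1850
CI: x̄ ± margin = 60 ± 3.1850
CI: (56.8150, 63.1850)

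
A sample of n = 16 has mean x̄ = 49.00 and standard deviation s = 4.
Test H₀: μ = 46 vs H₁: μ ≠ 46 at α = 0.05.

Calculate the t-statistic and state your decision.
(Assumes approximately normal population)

df = n - 1 = 15
SE = s/√n = 4/√16 = 1.0000
t = (x̄ - μ₀)/SE = (49.00 - 46)/1.0000 = 3.0000
Critical value: t_{0.025,15} = ±2.131
p-value ≈ 0.0090
Decision: reject H₀

Answer: t = 3.0000, reject H₀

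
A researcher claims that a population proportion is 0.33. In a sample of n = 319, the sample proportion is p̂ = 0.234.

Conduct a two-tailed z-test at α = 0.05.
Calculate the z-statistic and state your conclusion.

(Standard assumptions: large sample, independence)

H₀: p = 0.33, H₁: p ≠ 0.33
Standard error: SE = √(p₀(1-p₀)/n) = √(0.33×0.67/319) = 0.026327
z-statistic: z = (p̂ - p₀)/SE = (0.234 - 0.33)/0.026327 = -3.6464
Critical value: z_0.025 = ±1.960
p-value = 0.0003
Decision: reject H₀ at α = 0.05

Answer: z = -3.6464, reject H₀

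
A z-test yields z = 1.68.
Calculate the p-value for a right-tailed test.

Answer: p-value ≈ 0.0465

Derivation:
For z = 1.68:
p = P(Z > 1.68) = 1 - Φ(1.68) = 0.0465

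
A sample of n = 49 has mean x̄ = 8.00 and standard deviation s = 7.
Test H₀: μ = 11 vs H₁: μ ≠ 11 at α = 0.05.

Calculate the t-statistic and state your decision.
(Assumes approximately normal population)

Answer: t = -3.0000, reject H₀

Derivation:
df = n - 1 = 48
SE = s/√n = 7/√49 = 1.0000
t = (x̄ - μ₀)/SE = (8.00 - 11)/1.0000 = -3.0000
Critical value: t_{0.025,48} = ±2.011
p-value ≈ 0.0043
Decision: reject H₀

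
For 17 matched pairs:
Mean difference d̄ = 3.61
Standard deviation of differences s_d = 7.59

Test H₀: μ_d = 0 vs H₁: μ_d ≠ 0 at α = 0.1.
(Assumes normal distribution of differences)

df = n - 1 = 16
SE = s_d/√n = 7.59/√17 = 1.8408
t = d̄/SE = 3.61/1.8408 = 1.9611
Critical value: t_{0.05,16} = ±1.746
p-value ≈ 0.0675
Decision: reject H₀

Answer: t = 1.9611, reject H₀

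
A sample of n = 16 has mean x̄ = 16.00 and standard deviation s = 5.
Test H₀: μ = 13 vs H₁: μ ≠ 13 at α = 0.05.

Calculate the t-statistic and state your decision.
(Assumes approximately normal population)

Answer: t = 2.4000, reject H₀

Derivation:
df = n - 1 = 15
SE = s/√n = 5/√16 = 1.2500
t = (x̄ - μ₀)/SE = (16.00 - 13)/1.2500 = 2.4000
Critical value: t_{0.025,15} = ±2.131
p-value ≈ 0.0298
Decision: reject H₀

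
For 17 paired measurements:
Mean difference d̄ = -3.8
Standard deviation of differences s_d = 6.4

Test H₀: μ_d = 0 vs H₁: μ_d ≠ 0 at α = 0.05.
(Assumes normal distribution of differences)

Answer: t = -2.4481, reject H₀

Derivation:
df = n - 1 = 16
SE = s_d/√n = 6.4/√17 = 1.5522
t = d̄/SE = -3.8/1.5522 = -2.4481
Critical value: t_{0.025,16} = ±2.120
p-value ≈ 0.0263
Decision: reject H₀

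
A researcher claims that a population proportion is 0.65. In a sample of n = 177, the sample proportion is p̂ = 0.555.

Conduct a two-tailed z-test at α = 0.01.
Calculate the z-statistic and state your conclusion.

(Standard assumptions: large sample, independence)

Answer: z = -2.6499, reject H₀

Derivation:
H₀: p = 0.65, H₁: p ≠ 0.65
Standard error: SE = √(p₀(1-p₀)/n) = √(0.65×0.35/177) = 0.035851
z-statistic: z = (p̂ - p₀)/SE = (0.555 - 0.65)/0.035851 = -2.6499
Critical value: z_0.005 = ±2.576
p-value = 0.0081
Decision: reject H₀ at α = 0.01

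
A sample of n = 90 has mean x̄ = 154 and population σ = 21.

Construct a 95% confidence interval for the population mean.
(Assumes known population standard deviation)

Answer: (149.6613, 158.3387)

Derivation:
Confidence level: 95%, α = 0.05
z_0.025 = 1.960
SE = σ/√n = 21/√90 = 2.2136
Margin of error = 1.960 × 2.2136 = 4.3387
CI: x̄ ± margin = 154 ± 4.3387
CI: (149.6613, 158.3387)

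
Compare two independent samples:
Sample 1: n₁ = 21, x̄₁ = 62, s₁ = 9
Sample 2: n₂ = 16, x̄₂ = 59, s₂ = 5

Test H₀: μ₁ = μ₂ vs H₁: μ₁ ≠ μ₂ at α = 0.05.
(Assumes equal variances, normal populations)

Pooled variance: s²_p = [20×9² + 15×5²]/(35) = 57.0000
s_p = 7.5498
SE = s_p×√(1/n₁ + 1/n₂) = 7.5498×√(1/21 + 1/16) = 2.5053
t = (x̄₁ - x̄₂)/SE = (62 - 59)/2.5053 = 1.1975
df = 35, t-critical = ±2.030
Decision: fail to reject H₀

Answer: t = 1.1975, fail to reject H₀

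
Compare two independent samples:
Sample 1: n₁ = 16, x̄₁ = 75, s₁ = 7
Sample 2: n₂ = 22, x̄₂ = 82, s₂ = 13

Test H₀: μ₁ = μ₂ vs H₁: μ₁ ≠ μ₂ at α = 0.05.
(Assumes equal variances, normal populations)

Pooled variance: s²_p = [15×7² + 21×13²]/(36) = 119.0000
s_p = 10.9087
SE = s_p×√(1/n₁ + 1/n₂) = 10.9087×√(1/16 + 1/22) = 3.5842
t = (x̄₁ - x̄₂)/SE = (75 - 82)/3.5842 = -1.9530
df = 36, t-critical = ±2.028
Decision: fail to reject H₀

Answer: t = -1.9530, fail to reject H₀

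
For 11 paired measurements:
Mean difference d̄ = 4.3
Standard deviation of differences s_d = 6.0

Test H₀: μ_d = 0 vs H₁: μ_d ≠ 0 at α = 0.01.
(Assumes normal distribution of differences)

Answer: t = 2.3769, fail to reject H₀

Derivation:
df = n - 1 = 10
SE = s_d/√n = 6.0/√11 = 1.8091
t = d̄/SE = 4.3/1.8091 = 2.3769
Critical value: t_{0.005,10} = ±3.169
p-value ≈ 0.0388
Decision: fail to reject H₀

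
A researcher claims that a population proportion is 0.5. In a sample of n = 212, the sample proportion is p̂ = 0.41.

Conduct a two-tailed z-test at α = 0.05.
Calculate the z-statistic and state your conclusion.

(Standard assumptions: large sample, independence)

H₀: p = 0.5, H₁: p ≠ 0.5
Standard error: SE = √(p₀(1-p₀)/n) = √(0.5×0.5/212) = 0.034340
z-statistic: z = (p̂ - p₀)/SE = (0.41 - 0.5)/0.034340 = -2.6209
Critical value: z_0.025 = ±1.960
p-value = 0.0088
Decision: reject H₀ at α = 0.05

Answer: z = -2.6209, reject H₀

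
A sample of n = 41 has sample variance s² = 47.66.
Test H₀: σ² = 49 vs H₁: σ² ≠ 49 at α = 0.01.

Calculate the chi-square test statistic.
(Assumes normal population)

Answer: χ² = 38.9061, fail to reject H₀

Derivation:
df = n - 1 = 40
χ² = (n-1)s²/σ₀² = 40×47.66/49 = 38.9061
Critical values: χ²_{0.995,40} = 20.707, χ²_{0.005,40} = 66.766
Rejection region: χ² < 20.707 or χ² > 66.766
Decision: fail to reject H₀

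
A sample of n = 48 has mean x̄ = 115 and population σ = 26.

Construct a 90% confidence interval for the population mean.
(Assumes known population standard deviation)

Confidence level: 90%, α = 0.1
z_0.05 = 1.645
SE = σ/√n = 26/√48 = 3.7528
Margin of error = 1.645 × 3.7528 = 6.1734
CI: x̄ ± margin = 115 ± 6.1734
CI: (108.8266, 121.1734)

Answer: (108.8266, 121.1734)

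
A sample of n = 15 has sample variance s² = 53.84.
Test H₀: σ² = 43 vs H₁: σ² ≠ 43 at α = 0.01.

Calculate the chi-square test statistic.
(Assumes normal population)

Answer: χ² = 17.5293, fail to reject H₀

Derivation:
df = n - 1 = 14
χ² = (n-1)s²/σ₀² = 14×53.84/43 = 17.5293
Critical values: χ²_{0.995,14} = 4.075, χ²_{0.005,14} = 31.319
Rejection region: χ² < 4.075 or χ² > 31.319
Decision: fail to reject H₀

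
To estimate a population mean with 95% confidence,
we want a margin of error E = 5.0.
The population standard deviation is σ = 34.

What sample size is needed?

Answer: n = 178

Derivation:
z_0.025 = 1.960
n = (z×σ/E)² = (1.960×34/5.0)²
n = 177.6356
Round up: n = 178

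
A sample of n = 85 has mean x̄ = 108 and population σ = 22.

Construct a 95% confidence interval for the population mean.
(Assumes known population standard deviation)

Confidence level: 95%, α = 0.05
z_0.025 = 1.960
SE = σ/√n = 22/√85 = 2.3862
Margin of error = 1.960 × 2.3862 = 4.6770
CI: x̄ ± margin = 108 ± 4.6770
CI: (103.3230, 112.6770)

Answer: (103.3230, 112.6770)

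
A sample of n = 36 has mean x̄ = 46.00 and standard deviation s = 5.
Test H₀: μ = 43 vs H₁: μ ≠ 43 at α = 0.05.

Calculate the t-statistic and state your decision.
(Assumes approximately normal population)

Answer: t = 3.6001, reject H₀

Derivation:
df = n - 1 = 35
SE = s/√n = 5/√36 = 0.8333
t = (x̄ - μ₀)/SE = (46.00 - 43)/0.8333 = 3.6001
Critical value: t_{0.025,35} = ±2.030
p-value ≈ 0.0010
Decision: reject H₀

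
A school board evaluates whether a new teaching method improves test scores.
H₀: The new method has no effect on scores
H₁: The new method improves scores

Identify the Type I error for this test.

Type I error: rejecting H₀ when it is actually true (false positive).
Type II error: failing to reject H₀ when H₁ is actually true (false negative).

Answer: Concluding the new method improves scores when it actually doesn't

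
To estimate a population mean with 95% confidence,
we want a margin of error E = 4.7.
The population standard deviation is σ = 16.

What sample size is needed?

Answer: n = 45

Derivation:
z_0.025 = 1.960
n = (z×σ/E)² = (1.960×16/4.7)²
n = 44.5201
Round up: n = 45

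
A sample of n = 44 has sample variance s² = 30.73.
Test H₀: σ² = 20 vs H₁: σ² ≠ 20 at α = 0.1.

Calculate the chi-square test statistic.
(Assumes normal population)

Answer: χ² = 66.0695, reject H₀

Derivation:
df = n - 1 = 43
χ² = (n-1)s²/σ₀² = 43×30.73/20 = 66.0695
Critical values: χ²_{0.95,43} = 28.965, χ²_{0.05,43} = 59.304
Rejection region: χ² < 28.965 or χ² > 59.304
Decision: reject H₀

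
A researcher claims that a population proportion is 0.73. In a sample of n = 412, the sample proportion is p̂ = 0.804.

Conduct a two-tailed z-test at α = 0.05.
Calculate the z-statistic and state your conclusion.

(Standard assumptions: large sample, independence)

H₀: p = 0.73, H₁: p ≠ 0.73
Standard error: SE = √(p₀(1-p₀)/n) = √(0.73×0.27/412) = 0.021872
z-statistic: z = (p̂ - p₀)/SE = (0.804 - 0.73)/0.021872 = 3.3833
Critical value: z_0.025 = ±1.960
p-value = 0.0007
Decision: reject H₀ at α = 0.05

Answer: z = 3.3833, reject H₀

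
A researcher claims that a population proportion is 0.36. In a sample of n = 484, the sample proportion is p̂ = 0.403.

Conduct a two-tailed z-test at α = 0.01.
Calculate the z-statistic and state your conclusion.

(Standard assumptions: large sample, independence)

H₀: p = 0.36, H₁: p ≠ 0.36
Standard error: SE = √(p₀(1-p₀)/n) = √(0.36×0.64/484) = 0.021818
z-statistic: z = (p̂ - p₀)/SE = (0.403 - 0.36)/0.021818 = 1.9708
Critical value: z_0.005 = ±2.576
p-value = 0.0487
Decision: fail to reject H₀ at α = 0.01

Answer: z = 1.9708, fail to reject H₀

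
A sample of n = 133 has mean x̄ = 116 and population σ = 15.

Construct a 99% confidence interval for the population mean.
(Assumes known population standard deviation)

Answer: (112.6494, 119.3506)

Derivation:
Confidence level: 99%, α = 0.01
z_0.005 = 2.576
SE = σ/√n = 15/√133 = 1.3007
Margin of error = 2.576 × 1.3007 = 3.3506
CI: x̄ ± margin = 116 ± 3.3506
CI: (112.6494, 119.3506)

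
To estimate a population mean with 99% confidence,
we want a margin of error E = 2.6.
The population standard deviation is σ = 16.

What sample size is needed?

Answer: n = 252

Derivation:
z_0.005 = 2.576
n = (z×σ/E)² = (2.576×16/2.6)²
n = 251.2957
Round up: n = 252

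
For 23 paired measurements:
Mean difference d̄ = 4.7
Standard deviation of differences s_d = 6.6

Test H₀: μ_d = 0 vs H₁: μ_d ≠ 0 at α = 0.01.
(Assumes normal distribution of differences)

df = n - 1 = 22
SE = s_d/√n = 6.6/√23 = 1.3762
t = d̄/SE = 4.7/1.3762 = 3.4152
Critical value: t_{0.005,22} = ±2.819
p-value ≈ 0.0025
Decision: reject H₀

Answer: t = 3.4152, reject H₀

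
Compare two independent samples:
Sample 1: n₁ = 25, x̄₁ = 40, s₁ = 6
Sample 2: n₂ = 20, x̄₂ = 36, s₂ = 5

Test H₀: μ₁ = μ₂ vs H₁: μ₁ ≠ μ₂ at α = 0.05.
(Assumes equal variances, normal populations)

Pooled variance: s²_p = [24×6² + 19×5²]/(43) = 31.1395
s_p = 5.5803
SE = s_p×√(1/n₁ + 1/n₂) = 5.5803×√(1/25 + 1/20) = 1.6741
t = (x̄₁ - x̄₂)/SE = (40 - 36)/1.6741 = 2.3893
df = 43, t-critical = ±2.017
Decision: reject H₀

Answer: t = 2.3893, reject H₀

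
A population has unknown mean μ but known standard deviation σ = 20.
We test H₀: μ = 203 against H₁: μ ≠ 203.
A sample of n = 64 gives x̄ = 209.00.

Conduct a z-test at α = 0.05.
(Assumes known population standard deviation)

Answer: z = 2.4000, reject H₀

Derivation:
Standard error: SE = σ/√n = 20/√64 = 2.5000
z-statistic: z = (x̄ - μ₀)/SE = (209.00 - 203)/2.5000 = 2.4000
Critical value: ±1.960
p-value = 0.0164
Decision: reject H₀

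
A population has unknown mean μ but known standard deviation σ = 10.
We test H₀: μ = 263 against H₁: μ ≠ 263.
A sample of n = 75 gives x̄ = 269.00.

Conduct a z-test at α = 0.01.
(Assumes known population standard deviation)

Standard error: SE = σ/√n = 10/√75 = 1.1547
z-statistic: z = (x̄ - μ₀)/SE = (269.00 - 263)/1.1547 = 5.1962
Critical value: ±2.576
p-value < 0.0001
Decision: reject H₀

Answer: z = 5.1962, reject H₀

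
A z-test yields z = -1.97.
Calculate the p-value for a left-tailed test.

Answer: p-value ≈ 0.0244

Derivation:
For z = -1.97:
p = P(Z < -1.97) = Φ(-1.97) = 0.0244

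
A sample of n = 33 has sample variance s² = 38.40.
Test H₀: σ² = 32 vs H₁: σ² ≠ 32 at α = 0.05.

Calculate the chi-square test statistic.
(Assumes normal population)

Answer: χ² = 38.4000, fail to reject H₀

Derivation:
df = n - 1 = 32
χ² = (n-1)s²/σ₀² = 32×38.40/32 = 38.4000
Critical values: χ²_{0.975,32} = 18.291, χ²_{0.025,32} = 49.480
Rejection region: χ² < 18.291 or χ² > 49.480
Decision: fail to reject H₀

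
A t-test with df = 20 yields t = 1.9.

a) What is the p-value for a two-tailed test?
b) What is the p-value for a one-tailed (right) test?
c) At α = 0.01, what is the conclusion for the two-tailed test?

Using t-distribution with df = 20:
a) Two-tailed: p = 2×P(T > 1.9) = 0.0719
b) One-tailed: p = P(T > 1.9) = 0.0360
c) 0.0719 ≥ 0.01, fail to reject H₀

Answer: a) 0.0719, b) 0.0360, c) fail to reject H₀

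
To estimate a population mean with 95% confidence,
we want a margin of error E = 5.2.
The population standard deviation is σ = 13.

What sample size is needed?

Answer: n = 25

Derivation:
z_0.025 = 1.960
n = (z×σ/E)² = (1.960×13/5.2)²
n = 24.0100
Round up: n = 25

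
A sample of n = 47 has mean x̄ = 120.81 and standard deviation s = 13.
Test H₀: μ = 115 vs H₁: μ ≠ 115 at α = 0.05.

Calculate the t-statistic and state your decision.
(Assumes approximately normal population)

Answer: t = 3.0640, reject H₀

Derivation:
df = n - 1 = 46
SE = s/√n = 13/√47 = 1.8962
t = (x̄ - μ₀)/SE = (120.81 - 115)/1.8962 = 3.0640
Critical value: t_{0.025,46} = ±2.013
p-value ≈ 0.0036
Decision: reject H₀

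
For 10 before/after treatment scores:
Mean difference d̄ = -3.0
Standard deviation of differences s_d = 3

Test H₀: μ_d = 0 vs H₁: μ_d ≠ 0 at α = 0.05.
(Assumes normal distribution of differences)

Answer: t = -3.1622, reject H₀

Derivation:
df = n - 1 = 9
SE = s_d/√n = 3/√10 = 0.9487
t = d̄/SE = -3.0/0.9487 = -3.1622
Critical value: t_{0.025,9} = ±2.262
p-value ≈ 0.0115
Decision: reject H₀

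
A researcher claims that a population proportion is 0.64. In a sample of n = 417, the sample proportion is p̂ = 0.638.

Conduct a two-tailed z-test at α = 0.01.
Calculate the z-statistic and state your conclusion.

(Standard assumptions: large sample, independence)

Answer: z = -0.0851, fail to reject H₀

Derivation:
H₀: p = 0.64, H₁: p ≠ 0.64
Standard error: SE = √(p₀(1-p₀)/n) = √(0.64×0.36/417) = 0.023506
z-statistic: z = (p̂ - p₀)/SE = (0.638 - 0.64)/0.023506 = -0.0851
Critical value: z_0.005 = ±2.576
p-value = 0.9322
Decision: fail to reject H₀ at α = 0.01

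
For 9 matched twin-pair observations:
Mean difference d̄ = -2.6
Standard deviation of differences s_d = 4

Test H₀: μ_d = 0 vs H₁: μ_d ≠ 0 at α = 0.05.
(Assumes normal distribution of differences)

df = n - 1 = 8
SE = s_d/√n = 4/√9 = 1.3333
t = d̄/SE = -2.6/1.3333 = -1.9500
Critical value: t_{0.025,8} = ±2.306
p-value ≈ 0.0870
Decision: fail to reject H₀

Answer: t = -1.9500, fail to reject H₀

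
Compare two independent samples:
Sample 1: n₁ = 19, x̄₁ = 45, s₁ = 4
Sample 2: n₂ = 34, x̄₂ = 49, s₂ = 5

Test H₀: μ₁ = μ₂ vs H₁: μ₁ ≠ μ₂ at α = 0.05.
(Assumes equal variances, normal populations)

Answer: t = -2.9893, reject H₀

Derivation:
Pooled variance: s²_p = [18×4² + 33×5²]/(51) = 21.8235
s_p = 4.6716
SE = s_p×√(1/n₁ + 1/n₂) = 4.6716×√(1/19 + 1/34) = 1.3381
t = (x̄₁ - x̄₂)/SE = (45 - 49)/1.3381 = -2.9893
df = 51, t-critical = ±2.008
Decision: reject H₀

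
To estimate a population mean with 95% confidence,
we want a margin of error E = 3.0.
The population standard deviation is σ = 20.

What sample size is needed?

z_0.025 = 1.960
n = (z×σ/E)² = (1.960×20/3.0)²
n = 170.7378
Round up: n = 171

Answer: n = 171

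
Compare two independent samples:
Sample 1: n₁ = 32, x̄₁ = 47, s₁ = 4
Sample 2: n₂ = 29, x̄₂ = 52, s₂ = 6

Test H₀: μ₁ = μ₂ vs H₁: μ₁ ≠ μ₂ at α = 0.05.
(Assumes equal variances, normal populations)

Pooled variance: s²_p = [31×4² + 28×6²]/(59) = 25.4915
s_p = 5.0489
SE = s_p×√(1/n₁ + 1/n₂) = 5.0489×√(1/32 + 1/29) = 1.2945
t = (x̄₁ - x̄₂)/SE = (47 - 52)/1.2945 = -3.8625
df = 59, t-critical = ±2.001
Decision: reject H₀

Answer: t = -3.8625, reject H₀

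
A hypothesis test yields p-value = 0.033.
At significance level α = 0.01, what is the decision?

Compare p-value to α:
0.033 ≥ 0.01
Decision: fail to reject H₀

Answer: fail to reject H₀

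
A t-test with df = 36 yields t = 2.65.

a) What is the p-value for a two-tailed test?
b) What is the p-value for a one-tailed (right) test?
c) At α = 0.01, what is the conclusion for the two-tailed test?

Using t-distribution with df = 36:
a) Two-tailed: p = 2×P(T > 2.65) = 0.0119
b) One-tailed: p = P(T > 2.65) = 0.0059
c) 0.0119 ≥ 0.01, fail to reject H₀

Answer: a) 0.0119, b) 0.0059, c) fail to reject H₀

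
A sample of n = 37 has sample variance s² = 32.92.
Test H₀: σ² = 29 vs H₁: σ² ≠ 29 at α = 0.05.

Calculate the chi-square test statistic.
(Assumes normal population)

Answer: χ² = 40.8662, fail to reject H₀

Derivation:
df = n - 1 = 36
χ² = (n-1)s²/σ₀² = 36×32.92/29 = 40.8662
Critical values: χ²_{0.975,36} = 21.336, χ²_{0.025,36} = 54.437
Rejection region: χ² < 21.336 or χ² > 54.437
Decision: fail to reject H₀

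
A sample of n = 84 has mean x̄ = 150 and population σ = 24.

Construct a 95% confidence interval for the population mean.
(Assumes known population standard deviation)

Confidence level: 95%, α = 0.05
z_0.025 = 1.960
SE = σ/√n = 24/√84 = 2.6186
Margin of error = 1.960 × 2.6186 = 5.1325
CI: x̄ ± margin = 150 ± 5.1325
CI: (144.8675, 155.1325)

Answer: (144.8675, 155.1325)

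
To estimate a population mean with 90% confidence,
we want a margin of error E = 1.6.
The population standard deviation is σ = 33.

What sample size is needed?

z_0.05 = 1.645
n = (z×σ/E)² = (1.645×33/1.6)²
n = 1151.1177
Round up: n = 1152

Answer: n = 1152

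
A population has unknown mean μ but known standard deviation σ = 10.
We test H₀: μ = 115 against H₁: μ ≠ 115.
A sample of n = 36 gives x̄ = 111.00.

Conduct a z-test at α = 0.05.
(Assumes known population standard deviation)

Standard error: SE = σ/√n = 10/√36 = 1.6667
z-statistic: z = (x̄ - μ₀)/SE = (111.00 - 115)/1.6667 = -2.4000
Critical value: ±1.960
p-value = 0.0164
Decision: reject H₀

Answer: z = -2.4000, reject H₀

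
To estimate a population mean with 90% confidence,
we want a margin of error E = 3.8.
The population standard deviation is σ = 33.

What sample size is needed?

z_0.05 = 1.645
n = (z×σ/E)² = (1.645×33/3.8)²
n = 204.0763
Round up: n = 205

Answer: n = 205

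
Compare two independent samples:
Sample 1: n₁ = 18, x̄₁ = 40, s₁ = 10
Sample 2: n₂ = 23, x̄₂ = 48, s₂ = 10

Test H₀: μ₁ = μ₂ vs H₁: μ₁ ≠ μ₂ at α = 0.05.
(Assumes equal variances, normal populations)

Pooled variance: s²_p = [17×10² + 22×10²]/(39) = 100.0000
s_p = 10.0000
SE = s_p×√(1/n₁ + 1/n₂) = 10.0000×√(1/18 + 1/23) = 3.1470
t = (x̄₁ - x̄₂)/SE = (40 - 48)/3.1470 = -2.5421
df = 39, t-critical = ±2.023
Decision: reject H₀

Answer: t = -2.5421, reject H₀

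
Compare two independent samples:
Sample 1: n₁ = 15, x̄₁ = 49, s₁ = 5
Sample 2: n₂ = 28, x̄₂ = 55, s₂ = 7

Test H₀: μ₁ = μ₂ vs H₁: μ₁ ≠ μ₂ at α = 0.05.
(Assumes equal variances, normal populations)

Pooled variance: s²_p = [14×5² + 27×7²]/(41) = 40.8049
s_p = 6.3879
SE = s_p×√(1/n₁ + 1/n₂) = 6.3879×√(1/15 + 1/28) = 2.0439
t = (x̄₁ - x̄₂)/SE = (49 - 55)/2.0439 = -2.9356
df = 41, t-critical = ±2.020
Decision: reject H₀

Answer: t = -2.9356, reject H₀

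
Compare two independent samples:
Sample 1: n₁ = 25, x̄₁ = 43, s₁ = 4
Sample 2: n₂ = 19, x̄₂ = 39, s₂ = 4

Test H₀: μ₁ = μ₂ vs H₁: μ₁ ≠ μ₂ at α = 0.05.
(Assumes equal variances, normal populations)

Pooled variance: s²_p = [24×4² + 18×4²]/(42) = 16.0000
s_p = 4.0000
SE = s_p×√(1/n₁ + 1/n₂) = 4.0000×√(1/25 + 1/19) = 1.2174
t = (x̄₁ - x̄₂)/SE = (43 - 39)/1.2174 = 3.2857
df = 42, t-critical = ±2.018
Decision: reject H₀

Answer: t = 3.2857, reject H₀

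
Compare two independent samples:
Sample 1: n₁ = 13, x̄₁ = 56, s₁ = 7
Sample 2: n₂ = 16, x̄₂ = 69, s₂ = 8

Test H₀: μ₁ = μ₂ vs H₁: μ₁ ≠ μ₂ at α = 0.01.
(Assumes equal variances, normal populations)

Answer: t = -4.5980, reject H₀

Derivation:
Pooled variance: s²_p = [12×7² + 15×8²]/(27) = 57.3333
s_p = 7.5719
SE = s_p×√(1/n₁ + 1/n₂) = 7.5719×√(1/13 + 1/16) = 2.8273
t = (x̄₁ - x̄₂)/SE = (56 - 69)/2.8273 = -4.5980
df = 27, t-critical = ±2.771
Decision: reject H₀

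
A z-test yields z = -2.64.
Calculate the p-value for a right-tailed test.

Answer: p-value ≈ 0.9959

Derivation:
For z = -2.64:
p = P(Z > -2.64) = 1 - Φ(-2.64) = 0.9959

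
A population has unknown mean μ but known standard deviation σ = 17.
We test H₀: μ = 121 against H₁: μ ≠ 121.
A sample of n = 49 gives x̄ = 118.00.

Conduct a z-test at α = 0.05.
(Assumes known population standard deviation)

Standard error: SE = σ/√n = 17/√49 = 2.4286
z-statistic: z = (x̄ - μ₀)/SE = (118.00 - 121)/2.4286 = -1.2353
Critical value: ±1.960
p-value = 0.2167
Decision: fail to reject H₀

Answer: z = -1.2353, fail to reject H₀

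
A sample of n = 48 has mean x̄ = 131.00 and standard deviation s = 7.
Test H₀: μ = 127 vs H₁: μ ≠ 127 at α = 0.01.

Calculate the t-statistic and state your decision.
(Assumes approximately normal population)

Answer: t = 3.9588, reject H₀

Derivation:
df = n - 1 = 47
SE = s/√n = 7/√48 = 1.0104
t = (x̄ - μ₀)/SE = (131.00 - 127)/1.0104 = 3.9588
Critical value: t_{0.005,47} = ±2.685
p-value ≈ 0.0003
Decision: reject H₀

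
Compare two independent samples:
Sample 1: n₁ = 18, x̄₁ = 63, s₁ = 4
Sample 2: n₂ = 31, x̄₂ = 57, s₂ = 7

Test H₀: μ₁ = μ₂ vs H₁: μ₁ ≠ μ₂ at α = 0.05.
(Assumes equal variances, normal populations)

Answer: t = 3.3258, reject H₀

Derivation:
Pooled variance: s²_p = [17×4² + 30×7²]/(47) = 37.0638
s_p = 6.0880
SE = s_p×√(1/n₁ + 1/n₂) = 6.0880×√(1/18 + 1/31) = 1.8041
t = (x̄₁ - x̄₂)/SE = (63 - 57)/1.8041 = 3.3258
df = 47, t-critical = ±2.012
Decision: reject H₀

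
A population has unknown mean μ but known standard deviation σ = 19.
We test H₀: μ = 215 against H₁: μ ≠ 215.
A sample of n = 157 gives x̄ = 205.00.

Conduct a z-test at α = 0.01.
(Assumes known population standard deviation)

Answer: z = -6.5946, reject H₀

Derivation:
Standard error: SE = σ/√n = 19/√157 = 1.5164
z-statistic: z = (x̄ - μ₀)/SE = (205.00 - 215)/1.5164 = -6.5946
Critical value: ±2.576
p-value < 0.0001
Decision: reject H₀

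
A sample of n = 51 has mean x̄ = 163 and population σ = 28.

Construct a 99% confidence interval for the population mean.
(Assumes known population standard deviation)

Answer: (152.9000, 173.1000)

Derivation:
Confidence level: 99%, α = 0.01
z_0.005 = 2.576
SE = σ/√n = 28/√51 = 3.9208
Margin of error = 2.576 × 3.9208 = 10.1000
CI: x̄ ± margin = 163 ± 10.1000
CI: (152.9000, 173.1000)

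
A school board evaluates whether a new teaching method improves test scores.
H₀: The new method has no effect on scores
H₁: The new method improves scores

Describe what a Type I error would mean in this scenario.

Type I error: rejecting H₀ when it is actually true (false positive).
Type II error: failing to reject H₀ when H₁ is actually true (false negative).

Answer: Concluding the new method improves scores when it actually doesn't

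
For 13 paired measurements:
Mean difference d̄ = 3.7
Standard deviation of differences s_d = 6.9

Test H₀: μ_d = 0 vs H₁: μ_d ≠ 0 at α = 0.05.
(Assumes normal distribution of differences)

Answer: t = 1.9334, fail to reject H₀

Derivation:
df = n - 1 = 12
SE = s_d/√n = 6.9/√13 = 1.9137
t = d̄/SE = 3.7/1.9137 = 1.9334
Critical value: t_{0.025,12} = ±2.179
p-value ≈ 0.0771
Decision: fail to reject H₀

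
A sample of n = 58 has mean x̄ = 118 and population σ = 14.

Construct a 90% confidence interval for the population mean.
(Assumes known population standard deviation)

Confidence level: 90%, α = 0.1
z_0.05 = 1.645
SE = σ/√n = 14/√58 = 1.8383
Margin of error = 1.645 × 1.8383 = 3.0240
CI: x̄ ± margin = 118 ± 3.0240
CI: (114.9760, 121.0240)

Answer: (114.9760, 121.0240)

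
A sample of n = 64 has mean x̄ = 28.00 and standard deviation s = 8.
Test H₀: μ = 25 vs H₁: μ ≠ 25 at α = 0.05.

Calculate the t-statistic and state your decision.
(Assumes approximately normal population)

Answer: t = 3.0000, reject H₀

Derivation:
df = n - 1 = 63
SE = s/√n = 8/√64 = 1.0000
t = (x̄ - μ₀)/SE = (28.00 - 25)/1.0000 = 3.0000
Critical value: t_{0.025,63} = ±1.998
p-value ≈ 0.0039
Decision: reject H₀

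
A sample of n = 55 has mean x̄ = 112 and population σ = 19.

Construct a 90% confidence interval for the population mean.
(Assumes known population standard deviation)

Confidence level: 90%, α = 0.1
z_0.05 = 1.645
SE = σ/√n = 19/√55 = 2.5620
Margin of error = 1.645 × 2.5620 = 4.2145
CI: x̄ ± margin = 112 ± 4.2145
CI: (107.7855, 116.2145)

Answer: (107.7855, 116.2145)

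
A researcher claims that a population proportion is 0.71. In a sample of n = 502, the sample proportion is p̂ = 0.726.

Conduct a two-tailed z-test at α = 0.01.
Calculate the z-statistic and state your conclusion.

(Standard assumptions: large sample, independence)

Answer: z = 0.7900, fail to reject H₀

Derivation:
H₀: p = 0.71, H₁: p ≠ 0.71
Standard error: SE = √(p₀(1-p₀)/n) = √(0.71×0.29/502) = 0.020252
z-statistic: z = (p̂ - p₀)/SE = (0.726 - 0.71)/0.020252 = 0.7900
Critical value: z_0.005 = ±2.576
p-value = 0.4295
Decision: fail to reject H₀ at α = 0.01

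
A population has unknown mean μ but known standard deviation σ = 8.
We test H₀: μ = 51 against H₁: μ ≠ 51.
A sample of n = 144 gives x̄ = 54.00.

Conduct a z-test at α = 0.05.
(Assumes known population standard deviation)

Standard error: SE = σ/√n = 8/√144 = 0.6667
z-statistic: z = (x̄ - μ₀)/SE = (54.00 - 51)/0.6667 = 4.4998
Critical value: ±1.960
p-value < 0.0001
Decision: reject H₀

Answer: z = 4.4998, reject H₀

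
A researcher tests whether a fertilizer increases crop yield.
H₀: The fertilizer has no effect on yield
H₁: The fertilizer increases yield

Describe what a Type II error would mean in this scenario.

Type I error (α): Rejecting H₀ when H₀ is true
Type II error (β): Failing to reject H₀ when H₁ is true

Answer: Failing to recommend an effective fertilizer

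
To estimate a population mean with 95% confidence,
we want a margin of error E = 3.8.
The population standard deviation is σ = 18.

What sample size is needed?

z_0.025 = 1.960
n = (z×σ/E)² = (1.960×18/3.8)²
n = 86.1966
Round up: n = 87

Answer: n = 87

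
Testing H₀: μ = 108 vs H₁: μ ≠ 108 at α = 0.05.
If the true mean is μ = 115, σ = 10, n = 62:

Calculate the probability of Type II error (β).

Answer: β ≈ 0.0002

Derivation:
SE = σ/√n = 10/√62 = 1.2700
Critical values: μ₀ ± z_0.025×SE = 108 ± 1.960×1.2700
Acceptance region: (105.5108, 110.4892)
Under H₁ (μ = 115): z_high = (110.4892 - 115)/1.2700 = -3.5518, z_low = (105.5108 - 115)/1.2700 = -7.4718
β = P(not reject | H₁) = Φ(-3.5518) - Φ(-7.4718) ≈ 0.0002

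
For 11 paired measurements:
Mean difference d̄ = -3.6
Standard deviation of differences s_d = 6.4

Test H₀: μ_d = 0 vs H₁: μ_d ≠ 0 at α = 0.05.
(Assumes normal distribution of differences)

Answer: t = -1.8656, fail to reject H₀

Derivation:
df = n - 1 = 10
SE = s_d/√n = 6.4/√11 = 1.9297
t = d̄/SE = -3.6/1.9297 = -1.8656
Critical value: t_{0.025,10} = ±2.228
p-value ≈ 0.0917
Decision: fail to reject H₀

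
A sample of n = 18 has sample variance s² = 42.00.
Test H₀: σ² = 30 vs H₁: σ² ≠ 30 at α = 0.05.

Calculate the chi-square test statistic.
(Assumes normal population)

Answer: χ² = 23.8000, fail to reject H₀

Derivation:
df = n - 1 = 17
χ² = (n-1)s²/σ₀² = 17×42.00/30 = 23.8000
Critical values: χ²_{0.975,17} = 7.564, χ²_{0.025,17} = 30.191
Rejection region: χ² < 7.564 or χ² > 30.191
Decision: fail to reject H₀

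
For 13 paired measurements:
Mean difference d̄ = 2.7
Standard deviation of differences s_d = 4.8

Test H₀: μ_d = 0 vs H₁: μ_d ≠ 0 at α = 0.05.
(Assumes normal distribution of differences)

Answer: t = 2.0281, fail to reject H₀

Derivation:
df = n - 1 = 12
SE = s_d/√n = 4.8/√13 = 1.3313
t = d̄/SE = 2.7/1.3313 = 2.0281
Critical value: t_{0.025,12} = ±2.179
p-value ≈ 0.0653
Decision: fail to reject H₀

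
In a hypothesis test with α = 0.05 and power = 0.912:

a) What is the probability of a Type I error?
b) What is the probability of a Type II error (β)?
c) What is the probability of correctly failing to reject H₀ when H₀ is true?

a) Type I error probability = α = 0.05
b) Power = P(reject H₀ | H₁ true) = 1 - β = 0.912, so Type II error probability = β = 1 - Power = 0.088
c) P(fail to reject H₀ | H₀ true) = 1 - α = 0.95

Answer: a) 0.05, b) 0.088, c) 0.95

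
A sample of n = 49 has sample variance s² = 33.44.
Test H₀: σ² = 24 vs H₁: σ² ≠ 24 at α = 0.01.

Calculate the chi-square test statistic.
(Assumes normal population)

df = n - 1 = 48
χ² = (n-1)s²/σ₀² = 48×33.44/24 = 66.8800
Critical values: χ²_{0.995,48} = 26.511, χ²_{0.005,48} = 76.969
Rejection region: χ² < 26.511 or χ² > 76.969
Decision: fail to reject H₀

Answer: χ² = 66.8800, fail to reject H₀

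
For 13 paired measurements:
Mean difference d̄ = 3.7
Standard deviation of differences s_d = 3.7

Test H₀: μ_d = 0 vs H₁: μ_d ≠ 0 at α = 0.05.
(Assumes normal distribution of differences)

df = n - 1 = 12
SE = s_d/√n = 3.7/√13 = 1.0262
t = d̄/SE = 3.7/1.0262 = 3.6055
Critical value: t_{0.025,12} = ±2.179
p-value ≈ 0.0036
Decision: reject H₀

Answer: t = 3.6055, reject H₀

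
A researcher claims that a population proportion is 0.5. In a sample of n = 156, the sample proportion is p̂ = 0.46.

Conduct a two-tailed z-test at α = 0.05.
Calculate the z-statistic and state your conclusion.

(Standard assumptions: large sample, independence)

H₀: p = 0.5, H₁: p ≠ 0.5
Standard error: SE = √(p₀(1-p₀)/n) = √(0.5×0.5/156) = 0.040032
z-statistic: z = (p̂ - p₀)/SE = (0.46 - 0.5)/0.040032 = -0.9992
Critical value: z_0.025 = ±1.960
p-value = 0.3177
Decision: fail to reject H₀ at α = 0.05

Answer: z = -0.9992, fail to reject H₀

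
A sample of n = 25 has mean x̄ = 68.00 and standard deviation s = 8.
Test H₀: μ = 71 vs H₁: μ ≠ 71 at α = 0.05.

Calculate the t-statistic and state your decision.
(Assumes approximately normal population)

Answer: t = -1.8750, fail to reject H₀

Derivation:
df = n - 1 = 24
SE = s/√n = 8/√25 = 1.6000
t = (x̄ - μ₀)/SE = (68.00 - 71)/1.6000 = -1.8750
Critical value: t_{0.025,24} = ±2.064
p-value ≈ 0.0730
Decision: fail to reject H₀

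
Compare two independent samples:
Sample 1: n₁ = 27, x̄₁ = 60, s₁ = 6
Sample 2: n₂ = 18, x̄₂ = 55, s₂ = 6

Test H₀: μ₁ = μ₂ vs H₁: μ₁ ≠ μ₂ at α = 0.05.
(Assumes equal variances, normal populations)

Answer: t = 2.7387, reject H₀

Derivation:
Pooled variance: s²_p = [26×6² + 17×6²]/(43) = 36.0000
s_p = 6.0000
SE = s_p×√(1/n₁ + 1/n₂) = 6.0000×√(1/27 + 1/18) = 1.8257
t = (x̄₁ - x̄₂)/SE = (60 - 55)/1.8257 = 2.7387
df = 43, t-critical = ±2.017
Decision: reject H₀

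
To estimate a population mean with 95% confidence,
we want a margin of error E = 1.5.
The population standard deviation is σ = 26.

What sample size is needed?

Answer: n = 1155

Derivation:
z_0.025 = 1.960
n = (z×σ/E)² = (1.960×26/1.5)²
n = 1154.1874
Round up: n = 1155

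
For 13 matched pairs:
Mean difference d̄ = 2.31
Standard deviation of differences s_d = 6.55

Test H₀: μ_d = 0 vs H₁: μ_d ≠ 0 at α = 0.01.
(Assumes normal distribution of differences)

df = n - 1 = 12
SE = s_d/√n = 6.55/√13 = 1.8166
t = d̄/SE = 2.31/1.8166 = 1.2716
Critical value: t_{0.005,12} = ±3.055
p-value ≈ 0.2276
Decision: fail to reject H₀

Answer: t = 1.2716, fail to reject H₀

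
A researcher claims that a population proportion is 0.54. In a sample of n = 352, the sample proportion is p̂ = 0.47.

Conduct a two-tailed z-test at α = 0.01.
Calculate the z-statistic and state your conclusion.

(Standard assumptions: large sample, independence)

Answer: z = -2.6350, reject H₀

Derivation:
H₀: p = 0.54, H₁: p ≠ 0.54
Standard error: SE = √(p₀(1-p₀)/n) = √(0.54×0.46/352) = 0.026565
z-statistic: z = (p̂ - p₀)/SE = (0.47 - 0.54)/0.026565 = -2.6350
Critical value: z_0.005 = ±2.576
p-value = 0.0084
Decision: reject H₀ at α = 0.01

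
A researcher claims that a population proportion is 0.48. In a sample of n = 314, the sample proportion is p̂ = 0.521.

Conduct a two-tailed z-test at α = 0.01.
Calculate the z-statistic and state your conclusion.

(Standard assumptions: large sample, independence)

Answer: z = 1.4542, fail to reject H₀

Derivation:
H₀: p = 0.48, H₁: p ≠ 0.48
Standard error: SE = √(p₀(1-p₀)/n) = √(0.48×0.52/314) = 0.028194
z-statistic: z = (p̂ - p₀)/SE = (0.521 - 0.48)/0.028194 = 1.4542
Critical value: z_0.005 = ±2.576
p-value = 0.1459
Decision: fail to reject H₀ at α = 0.01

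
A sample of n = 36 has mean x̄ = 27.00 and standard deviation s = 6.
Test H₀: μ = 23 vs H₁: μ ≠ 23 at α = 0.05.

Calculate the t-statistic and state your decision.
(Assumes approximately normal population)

Answer: t = 4.0000, reject H₀

Derivation:
df = n - 1 = 35
SE = s/√n = 6/√36 = 1.0000
t = (x̄ - μ₀)/SE = (27.00 - 23)/1.0000 = 4.0000
Critical value: t_{0.025,35} = ±2.030
p-value ≈ 0.0003
Decision: reject H₀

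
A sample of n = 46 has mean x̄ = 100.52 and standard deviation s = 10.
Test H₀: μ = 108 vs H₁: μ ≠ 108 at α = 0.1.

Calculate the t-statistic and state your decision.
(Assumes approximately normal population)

df = n - 1 = 45
SE = s/√n = 10/√46 = 1.4744
t = (x̄ - μ₀)/SE = (100.52 - 108)/1.4744 = -5.0733
Critical value: t_{0.05,45} = ±1.679
p-value < 0.0001
Decision: reject H₀

Answer: t = -5.0733, reject H₀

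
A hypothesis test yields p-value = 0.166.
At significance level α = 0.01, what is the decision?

Compare p-value to α:
0.166 ≥ 0.01
Decision: fail to reject H₀

Answer: fail to reject H₀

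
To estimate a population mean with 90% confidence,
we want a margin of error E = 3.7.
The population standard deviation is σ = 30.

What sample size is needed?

Answer: n = 178

Derivation:
z_0.05 = 1.645
n = (z×σ/E)² = (1.645×30/3.7)²
n = 177.8979
Round up: n = 178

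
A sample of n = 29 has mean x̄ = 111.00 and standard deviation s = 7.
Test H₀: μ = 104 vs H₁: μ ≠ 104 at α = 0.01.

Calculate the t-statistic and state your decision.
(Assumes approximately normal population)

df = n - 1 = 28
SE = s/√n = 7/√29 = 1.2999
t = (x̄ - μ₀)/SE = (111.00 - 104)/1.2999 = 5.3850
Critical value: t_{0.005,28} = ±2.763
p-value < 0.0001
Decision: reject H₀

Answer: t = 5.3850, reject H₀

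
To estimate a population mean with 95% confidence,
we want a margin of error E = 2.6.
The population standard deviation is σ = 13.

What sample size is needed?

Answer: n = 97

Derivation:
z_0.025 = 1.960
n = (z×σ/E)² = (1.960×13/2.6)²
n = 96.0400
Round up: n = 97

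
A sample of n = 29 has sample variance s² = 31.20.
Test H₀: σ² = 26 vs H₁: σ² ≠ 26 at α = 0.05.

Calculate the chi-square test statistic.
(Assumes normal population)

Answer: χ² = 33.6000, fail to reject H₀

Derivation:
df = n - 1 = 28
χ² = (n-1)s²/σ₀² = 28×31.20/26 = 33.6000
Critical values: χ²_{0.975,28} = 15.308, χ²_{0.025,28} = 44.461
Rejection region: χ² < 15.308 or χ² > 44.461
Decision: fail to reject H₀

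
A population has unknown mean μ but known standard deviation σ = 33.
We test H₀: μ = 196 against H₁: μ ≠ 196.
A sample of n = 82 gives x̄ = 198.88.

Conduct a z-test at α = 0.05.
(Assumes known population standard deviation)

Standard error: SE = σ/√n = 33/√82 = 3.6442
z-statistic: z = (x̄ - μ₀)/SE = (198.88 - 196)/3.6442 = 0.7903
Critical value: ±1.960
p-value = 0.4294
Decision: fail to reject H₀

Answer: z = 0.7903, fail to reject H₀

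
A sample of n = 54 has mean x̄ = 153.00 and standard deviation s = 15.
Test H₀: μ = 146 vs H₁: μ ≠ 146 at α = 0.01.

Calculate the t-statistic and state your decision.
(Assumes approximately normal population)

df = n - 1 = 53
SE = s/√n = 15/√54 = 2.0412
t = (x̄ - μ₀)/SE = (153.00 - 146)/2.0412 = 3.4294
Critical value: t_{0.005,53} = ±2.672
p-value ≈ 0.0012
Decision: reject H₀

Answer: t = 3.4294, reject H₀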